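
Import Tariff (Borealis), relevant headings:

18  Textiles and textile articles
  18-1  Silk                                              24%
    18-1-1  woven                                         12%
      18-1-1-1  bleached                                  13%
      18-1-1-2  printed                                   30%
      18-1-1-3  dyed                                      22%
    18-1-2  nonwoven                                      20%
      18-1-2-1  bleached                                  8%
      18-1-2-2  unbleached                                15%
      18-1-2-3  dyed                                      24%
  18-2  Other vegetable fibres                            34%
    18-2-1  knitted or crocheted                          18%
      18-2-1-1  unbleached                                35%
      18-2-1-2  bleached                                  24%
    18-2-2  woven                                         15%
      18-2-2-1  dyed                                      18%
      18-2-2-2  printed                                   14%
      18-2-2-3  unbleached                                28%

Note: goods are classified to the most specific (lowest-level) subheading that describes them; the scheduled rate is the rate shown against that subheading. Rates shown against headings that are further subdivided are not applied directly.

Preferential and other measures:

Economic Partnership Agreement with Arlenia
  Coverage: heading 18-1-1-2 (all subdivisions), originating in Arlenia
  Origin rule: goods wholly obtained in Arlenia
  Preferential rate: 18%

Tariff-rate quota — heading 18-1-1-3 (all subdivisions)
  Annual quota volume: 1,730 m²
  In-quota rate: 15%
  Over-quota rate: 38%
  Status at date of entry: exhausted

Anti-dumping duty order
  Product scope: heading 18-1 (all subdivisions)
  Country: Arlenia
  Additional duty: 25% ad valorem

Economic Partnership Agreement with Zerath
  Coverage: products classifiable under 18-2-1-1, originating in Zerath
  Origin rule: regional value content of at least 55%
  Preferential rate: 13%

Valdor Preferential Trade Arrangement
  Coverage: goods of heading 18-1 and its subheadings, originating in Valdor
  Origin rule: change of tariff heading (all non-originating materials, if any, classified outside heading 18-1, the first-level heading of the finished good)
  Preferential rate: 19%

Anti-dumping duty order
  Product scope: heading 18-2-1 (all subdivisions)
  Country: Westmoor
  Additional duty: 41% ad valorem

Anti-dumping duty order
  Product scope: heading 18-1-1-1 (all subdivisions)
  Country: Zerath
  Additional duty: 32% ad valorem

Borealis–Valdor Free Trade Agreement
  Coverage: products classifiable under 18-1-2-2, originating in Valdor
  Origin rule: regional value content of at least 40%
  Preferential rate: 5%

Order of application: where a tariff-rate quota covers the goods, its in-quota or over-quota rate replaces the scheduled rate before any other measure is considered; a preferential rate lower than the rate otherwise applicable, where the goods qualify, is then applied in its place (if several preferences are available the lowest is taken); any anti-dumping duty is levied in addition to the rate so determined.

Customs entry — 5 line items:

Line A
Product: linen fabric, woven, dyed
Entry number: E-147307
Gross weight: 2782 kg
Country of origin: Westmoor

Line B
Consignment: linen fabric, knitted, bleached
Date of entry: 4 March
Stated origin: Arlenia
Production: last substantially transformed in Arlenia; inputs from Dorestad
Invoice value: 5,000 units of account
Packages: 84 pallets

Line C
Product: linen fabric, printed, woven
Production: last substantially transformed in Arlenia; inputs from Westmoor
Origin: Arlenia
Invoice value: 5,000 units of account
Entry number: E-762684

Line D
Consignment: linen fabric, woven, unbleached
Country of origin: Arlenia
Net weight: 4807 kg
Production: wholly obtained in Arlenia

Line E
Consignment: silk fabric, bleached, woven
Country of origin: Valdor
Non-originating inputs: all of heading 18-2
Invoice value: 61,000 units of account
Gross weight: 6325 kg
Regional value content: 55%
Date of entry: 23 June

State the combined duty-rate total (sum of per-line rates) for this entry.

97%

Line A: linen → 18-2; woven → 18-2-2; dyed → 18-2-2-1. Scheduled 18%. No special measure applies. → 18%.
Line B: linen → 18-2; knitted → 18-2-1; bleached → 18-2-1-2. Scheduled 24%. Arlenia agreement on 18-1-1-2: 18-2-1-2 not covered. → 24%.
Line C: linen → 18-2; woven → 18-2-2; printed → 18-2-2-2. Scheduled 14%. Arlenia agreement on 18-1-1-2: 18-2-2-2 not covered. → 14%.
Line D: linen → 18-2; woven → 18-2-2; unbleached → 18-2-2-3. Scheduled 28%. Arlenia agreement on 18-1-1-2: 18-2-2-3 not covered. → 28%.
Line E: silk → 18-1; woven → 18-1-1; bleached → 18-1-1-1. Scheduled 13%. Valdor agreement on 18-1: CTH met → 19% available; Valdor agreement on 18-1-2-2: 18-1-1-1 not covered; preference 19% not lower than 13% → no reduction. → 13%.
Sum: 18% + 24% + 14% + 28% + 13% = 97%.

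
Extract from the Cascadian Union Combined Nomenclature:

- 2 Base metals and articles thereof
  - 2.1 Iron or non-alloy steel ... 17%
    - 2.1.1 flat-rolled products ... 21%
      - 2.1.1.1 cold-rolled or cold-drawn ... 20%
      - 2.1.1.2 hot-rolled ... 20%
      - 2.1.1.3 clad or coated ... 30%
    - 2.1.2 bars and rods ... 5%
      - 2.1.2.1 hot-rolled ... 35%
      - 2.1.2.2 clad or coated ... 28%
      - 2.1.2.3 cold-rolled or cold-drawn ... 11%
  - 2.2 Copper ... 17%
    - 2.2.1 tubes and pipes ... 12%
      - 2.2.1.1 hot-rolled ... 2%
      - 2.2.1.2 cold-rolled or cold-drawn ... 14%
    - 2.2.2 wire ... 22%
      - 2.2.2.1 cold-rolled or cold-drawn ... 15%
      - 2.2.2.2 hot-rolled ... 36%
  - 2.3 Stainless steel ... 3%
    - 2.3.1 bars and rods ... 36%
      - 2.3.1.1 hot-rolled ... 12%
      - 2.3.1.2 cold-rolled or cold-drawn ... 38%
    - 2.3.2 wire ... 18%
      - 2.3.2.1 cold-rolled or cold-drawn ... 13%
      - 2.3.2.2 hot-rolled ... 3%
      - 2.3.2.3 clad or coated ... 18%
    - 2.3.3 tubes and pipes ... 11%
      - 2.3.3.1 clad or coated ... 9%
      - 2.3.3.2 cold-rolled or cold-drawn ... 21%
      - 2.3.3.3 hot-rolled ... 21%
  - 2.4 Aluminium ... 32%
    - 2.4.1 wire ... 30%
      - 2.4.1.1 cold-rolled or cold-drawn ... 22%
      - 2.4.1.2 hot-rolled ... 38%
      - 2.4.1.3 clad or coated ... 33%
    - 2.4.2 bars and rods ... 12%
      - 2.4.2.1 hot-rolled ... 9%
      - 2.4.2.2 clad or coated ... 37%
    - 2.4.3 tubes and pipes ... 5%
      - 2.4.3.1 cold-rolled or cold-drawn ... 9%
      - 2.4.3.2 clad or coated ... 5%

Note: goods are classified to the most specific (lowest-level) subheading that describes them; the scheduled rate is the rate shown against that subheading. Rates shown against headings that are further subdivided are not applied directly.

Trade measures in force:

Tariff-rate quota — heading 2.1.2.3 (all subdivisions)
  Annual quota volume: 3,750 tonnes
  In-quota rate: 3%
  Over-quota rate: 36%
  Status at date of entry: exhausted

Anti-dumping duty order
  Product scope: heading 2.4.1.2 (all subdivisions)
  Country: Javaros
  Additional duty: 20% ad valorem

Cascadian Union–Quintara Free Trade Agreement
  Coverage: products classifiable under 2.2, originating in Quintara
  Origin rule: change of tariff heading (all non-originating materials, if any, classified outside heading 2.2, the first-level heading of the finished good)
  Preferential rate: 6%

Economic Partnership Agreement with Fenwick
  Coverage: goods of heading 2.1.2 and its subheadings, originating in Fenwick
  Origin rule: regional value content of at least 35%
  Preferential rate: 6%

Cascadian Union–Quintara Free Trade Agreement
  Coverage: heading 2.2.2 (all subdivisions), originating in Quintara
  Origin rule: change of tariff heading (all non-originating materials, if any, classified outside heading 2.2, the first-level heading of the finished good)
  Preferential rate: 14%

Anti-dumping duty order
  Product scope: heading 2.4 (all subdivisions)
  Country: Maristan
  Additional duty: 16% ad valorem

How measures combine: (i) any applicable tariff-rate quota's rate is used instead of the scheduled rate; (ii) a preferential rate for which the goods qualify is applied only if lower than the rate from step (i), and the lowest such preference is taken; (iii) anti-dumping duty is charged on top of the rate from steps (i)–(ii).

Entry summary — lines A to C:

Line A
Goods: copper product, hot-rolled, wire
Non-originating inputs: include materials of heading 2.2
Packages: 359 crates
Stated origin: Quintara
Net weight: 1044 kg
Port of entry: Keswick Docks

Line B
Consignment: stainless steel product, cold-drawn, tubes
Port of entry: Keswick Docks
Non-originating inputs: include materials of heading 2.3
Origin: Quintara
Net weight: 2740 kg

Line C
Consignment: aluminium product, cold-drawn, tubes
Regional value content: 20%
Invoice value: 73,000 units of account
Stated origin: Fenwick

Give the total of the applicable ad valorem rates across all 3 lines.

Line A: copper → 2.2; wire → 2.2.2; hot-rolled → 2.2.2.2. Scheduled 36%. Quintara agreement on 2.2: CTH not met; Quintara agreement on 2.2.2: CTH not met. → 36%.
Line B: stainless steel → 2.3; tubes → 2.3.3; cold-drawn → 2.3.3.2. Scheduled 21%. Quintara agreement on 2.2: 2.3.3.2 not covered; Quintara agreement on 2.2.2: 2.3.3.2 not covered. → 21%.
Line C: aluminium → 2.4; tubes → 2.4.3; cold-drawn → 2.4.3.1. Scheduled 9%. Fenwick agreement on 2.1.2: 2.4.3.1 not covered. → 9%.
Sum: 36% + 21% + 9% = 66%.

66%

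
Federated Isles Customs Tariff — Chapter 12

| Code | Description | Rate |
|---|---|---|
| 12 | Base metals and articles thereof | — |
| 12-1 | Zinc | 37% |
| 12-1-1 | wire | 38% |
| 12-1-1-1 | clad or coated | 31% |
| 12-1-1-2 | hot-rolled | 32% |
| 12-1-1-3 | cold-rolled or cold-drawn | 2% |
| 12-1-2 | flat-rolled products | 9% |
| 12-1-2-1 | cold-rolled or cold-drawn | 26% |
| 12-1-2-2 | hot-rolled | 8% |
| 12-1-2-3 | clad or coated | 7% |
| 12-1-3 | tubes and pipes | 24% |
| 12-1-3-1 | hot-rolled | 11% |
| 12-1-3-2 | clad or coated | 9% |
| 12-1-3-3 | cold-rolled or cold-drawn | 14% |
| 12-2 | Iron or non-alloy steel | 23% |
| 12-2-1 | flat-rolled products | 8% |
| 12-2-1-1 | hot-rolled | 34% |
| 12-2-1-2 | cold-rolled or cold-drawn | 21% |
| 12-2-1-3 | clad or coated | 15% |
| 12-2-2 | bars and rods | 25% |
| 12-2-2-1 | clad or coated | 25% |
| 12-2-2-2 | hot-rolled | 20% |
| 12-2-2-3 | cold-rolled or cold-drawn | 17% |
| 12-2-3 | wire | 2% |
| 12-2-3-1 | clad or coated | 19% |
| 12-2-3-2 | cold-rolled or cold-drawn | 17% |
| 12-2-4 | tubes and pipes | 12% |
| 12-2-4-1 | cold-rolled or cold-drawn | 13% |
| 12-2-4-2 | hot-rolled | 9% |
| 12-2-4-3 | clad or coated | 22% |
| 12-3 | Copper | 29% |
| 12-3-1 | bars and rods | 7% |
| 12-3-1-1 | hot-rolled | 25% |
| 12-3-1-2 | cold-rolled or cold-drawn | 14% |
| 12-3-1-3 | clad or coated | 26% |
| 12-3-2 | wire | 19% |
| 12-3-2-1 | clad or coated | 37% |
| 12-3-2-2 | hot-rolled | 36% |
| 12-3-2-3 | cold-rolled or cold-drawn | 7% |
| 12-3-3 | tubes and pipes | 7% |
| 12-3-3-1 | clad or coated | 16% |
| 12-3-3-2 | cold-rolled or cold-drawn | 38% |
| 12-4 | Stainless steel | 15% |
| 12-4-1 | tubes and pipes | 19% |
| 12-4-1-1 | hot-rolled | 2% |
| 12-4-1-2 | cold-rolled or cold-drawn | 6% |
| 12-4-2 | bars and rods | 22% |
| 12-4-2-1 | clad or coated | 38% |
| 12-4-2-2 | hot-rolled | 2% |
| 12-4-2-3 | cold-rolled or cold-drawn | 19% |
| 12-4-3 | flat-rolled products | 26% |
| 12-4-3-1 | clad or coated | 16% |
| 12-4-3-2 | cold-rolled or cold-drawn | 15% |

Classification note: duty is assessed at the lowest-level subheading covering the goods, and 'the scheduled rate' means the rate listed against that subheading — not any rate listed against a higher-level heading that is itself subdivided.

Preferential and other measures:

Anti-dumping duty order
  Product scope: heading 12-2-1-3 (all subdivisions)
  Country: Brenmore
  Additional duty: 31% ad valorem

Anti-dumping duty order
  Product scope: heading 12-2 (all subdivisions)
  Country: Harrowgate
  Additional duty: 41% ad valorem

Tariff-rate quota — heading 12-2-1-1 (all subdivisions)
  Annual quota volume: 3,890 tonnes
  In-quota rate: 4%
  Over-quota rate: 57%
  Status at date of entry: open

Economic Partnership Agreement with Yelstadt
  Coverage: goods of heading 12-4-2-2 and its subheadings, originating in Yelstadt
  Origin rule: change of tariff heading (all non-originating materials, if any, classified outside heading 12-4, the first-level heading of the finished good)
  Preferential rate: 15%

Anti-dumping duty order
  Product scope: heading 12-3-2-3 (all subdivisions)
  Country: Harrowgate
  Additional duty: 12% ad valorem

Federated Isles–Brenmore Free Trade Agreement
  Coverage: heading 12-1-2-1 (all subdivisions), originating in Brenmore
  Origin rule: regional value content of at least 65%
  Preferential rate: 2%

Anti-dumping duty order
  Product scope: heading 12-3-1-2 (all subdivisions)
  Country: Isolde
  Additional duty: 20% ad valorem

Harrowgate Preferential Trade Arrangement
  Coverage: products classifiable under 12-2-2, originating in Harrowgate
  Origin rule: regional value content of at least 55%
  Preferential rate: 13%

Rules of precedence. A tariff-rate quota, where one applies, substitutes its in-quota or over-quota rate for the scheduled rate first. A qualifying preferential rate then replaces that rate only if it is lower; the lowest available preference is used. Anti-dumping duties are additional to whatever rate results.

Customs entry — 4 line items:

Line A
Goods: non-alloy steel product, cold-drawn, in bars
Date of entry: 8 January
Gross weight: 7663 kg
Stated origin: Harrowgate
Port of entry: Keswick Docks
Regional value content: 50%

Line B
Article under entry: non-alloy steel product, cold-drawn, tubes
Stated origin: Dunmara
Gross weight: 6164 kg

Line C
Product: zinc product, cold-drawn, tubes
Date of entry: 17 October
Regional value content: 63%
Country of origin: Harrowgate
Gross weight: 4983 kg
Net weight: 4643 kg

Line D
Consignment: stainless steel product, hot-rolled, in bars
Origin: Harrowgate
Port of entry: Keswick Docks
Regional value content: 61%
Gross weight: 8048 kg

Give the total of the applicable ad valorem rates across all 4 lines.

87%

Line A: non-alloy steel → 12-2; in bars → 12-2-2; cold-drawn → 12-2-2-3. Scheduled 17%. Harrowgate agreement on 12-2-2: RVC < 55%; anti-dumping (Harrowgate, 12-2): +41%; total 17% + 41% = 58%. → 58%.
Line B: non-alloy steel → 12-2; tubes → 12-2-4; cold-drawn → 12-2-4-1. Scheduled 13%. No special measure applies. → 13%.
Line C: zinc → 12-1; tubes → 12-1-3; cold-drawn → 12-1-3-3. Scheduled 14%. Harrowgate agreement on 12-2-2: 12-1-3-3 not covered. → 14%.
Line D: stainless steel → 12-4; in bars → 12-4-2; hot-rolled → 12-4-2-2. Scheduled 2%. Harrowgate agreement on 12-2-2: 12-4-2-2 not covered. → 2%.
Sum: 58% + 13% + 14% + 2% = 87%.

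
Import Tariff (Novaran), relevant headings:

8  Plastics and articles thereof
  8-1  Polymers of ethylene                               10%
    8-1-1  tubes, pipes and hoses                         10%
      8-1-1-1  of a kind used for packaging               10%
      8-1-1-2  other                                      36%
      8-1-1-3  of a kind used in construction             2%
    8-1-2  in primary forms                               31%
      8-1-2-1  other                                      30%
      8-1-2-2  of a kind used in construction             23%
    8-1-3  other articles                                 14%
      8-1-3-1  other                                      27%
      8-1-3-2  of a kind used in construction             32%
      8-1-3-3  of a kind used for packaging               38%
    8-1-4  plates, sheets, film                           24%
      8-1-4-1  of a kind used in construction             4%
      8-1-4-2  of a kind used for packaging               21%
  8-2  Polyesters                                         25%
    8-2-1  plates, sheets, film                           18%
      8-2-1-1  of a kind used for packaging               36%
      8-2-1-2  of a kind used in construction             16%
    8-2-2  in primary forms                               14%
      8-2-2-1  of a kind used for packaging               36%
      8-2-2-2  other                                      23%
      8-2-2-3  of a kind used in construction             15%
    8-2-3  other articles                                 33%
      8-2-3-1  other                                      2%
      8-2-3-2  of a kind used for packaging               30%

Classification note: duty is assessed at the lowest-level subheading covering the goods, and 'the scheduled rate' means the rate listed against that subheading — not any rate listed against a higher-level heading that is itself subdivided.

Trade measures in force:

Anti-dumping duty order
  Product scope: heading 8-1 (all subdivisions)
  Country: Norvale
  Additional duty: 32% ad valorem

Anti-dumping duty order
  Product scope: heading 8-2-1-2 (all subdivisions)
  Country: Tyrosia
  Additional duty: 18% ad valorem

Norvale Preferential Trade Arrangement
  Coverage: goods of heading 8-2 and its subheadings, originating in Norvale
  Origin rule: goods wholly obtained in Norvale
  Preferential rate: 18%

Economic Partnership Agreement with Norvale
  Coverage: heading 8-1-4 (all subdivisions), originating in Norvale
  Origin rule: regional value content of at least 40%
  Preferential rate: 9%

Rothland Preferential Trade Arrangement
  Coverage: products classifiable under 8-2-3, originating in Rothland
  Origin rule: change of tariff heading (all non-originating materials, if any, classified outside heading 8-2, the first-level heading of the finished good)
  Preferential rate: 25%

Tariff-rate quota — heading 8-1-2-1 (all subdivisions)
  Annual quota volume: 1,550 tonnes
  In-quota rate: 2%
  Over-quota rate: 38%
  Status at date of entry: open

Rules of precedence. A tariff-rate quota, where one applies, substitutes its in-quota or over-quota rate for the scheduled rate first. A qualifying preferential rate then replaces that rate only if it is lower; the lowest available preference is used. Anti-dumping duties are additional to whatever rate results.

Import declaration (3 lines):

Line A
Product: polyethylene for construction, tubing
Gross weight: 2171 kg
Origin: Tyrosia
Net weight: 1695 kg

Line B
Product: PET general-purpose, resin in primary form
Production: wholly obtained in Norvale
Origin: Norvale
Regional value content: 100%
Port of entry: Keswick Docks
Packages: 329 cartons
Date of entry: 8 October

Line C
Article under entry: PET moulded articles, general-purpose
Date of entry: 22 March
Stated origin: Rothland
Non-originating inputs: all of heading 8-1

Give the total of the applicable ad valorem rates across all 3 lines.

22%

Line A: polyethylene → 8-1; tubing → 8-1-1; for construction → 8-1-1-3. Scheduled 2%. No special measure applies. → 2%.
Line B: PET → 8-2; resin in primary form → 8-2-2; general-purpose → 8-2-2-2. Scheduled 23%. Norvale agreement on 8-2: wholly obtained → 18% available; Norvale agreement on 8-1-4: 8-2-2-2 not covered; preferential 18%. → 18%.
Line C: PET → 8-2; moulded articles → 8-2-3; general-purpose → 8-2-3-1. Scheduled 2%. Rothland agreement on 8-2-3: CTH met → 25% available; preference 25% not lower than 2% → no reduction. → 2%.
Sum: 2% + 18% + 2% = 22%.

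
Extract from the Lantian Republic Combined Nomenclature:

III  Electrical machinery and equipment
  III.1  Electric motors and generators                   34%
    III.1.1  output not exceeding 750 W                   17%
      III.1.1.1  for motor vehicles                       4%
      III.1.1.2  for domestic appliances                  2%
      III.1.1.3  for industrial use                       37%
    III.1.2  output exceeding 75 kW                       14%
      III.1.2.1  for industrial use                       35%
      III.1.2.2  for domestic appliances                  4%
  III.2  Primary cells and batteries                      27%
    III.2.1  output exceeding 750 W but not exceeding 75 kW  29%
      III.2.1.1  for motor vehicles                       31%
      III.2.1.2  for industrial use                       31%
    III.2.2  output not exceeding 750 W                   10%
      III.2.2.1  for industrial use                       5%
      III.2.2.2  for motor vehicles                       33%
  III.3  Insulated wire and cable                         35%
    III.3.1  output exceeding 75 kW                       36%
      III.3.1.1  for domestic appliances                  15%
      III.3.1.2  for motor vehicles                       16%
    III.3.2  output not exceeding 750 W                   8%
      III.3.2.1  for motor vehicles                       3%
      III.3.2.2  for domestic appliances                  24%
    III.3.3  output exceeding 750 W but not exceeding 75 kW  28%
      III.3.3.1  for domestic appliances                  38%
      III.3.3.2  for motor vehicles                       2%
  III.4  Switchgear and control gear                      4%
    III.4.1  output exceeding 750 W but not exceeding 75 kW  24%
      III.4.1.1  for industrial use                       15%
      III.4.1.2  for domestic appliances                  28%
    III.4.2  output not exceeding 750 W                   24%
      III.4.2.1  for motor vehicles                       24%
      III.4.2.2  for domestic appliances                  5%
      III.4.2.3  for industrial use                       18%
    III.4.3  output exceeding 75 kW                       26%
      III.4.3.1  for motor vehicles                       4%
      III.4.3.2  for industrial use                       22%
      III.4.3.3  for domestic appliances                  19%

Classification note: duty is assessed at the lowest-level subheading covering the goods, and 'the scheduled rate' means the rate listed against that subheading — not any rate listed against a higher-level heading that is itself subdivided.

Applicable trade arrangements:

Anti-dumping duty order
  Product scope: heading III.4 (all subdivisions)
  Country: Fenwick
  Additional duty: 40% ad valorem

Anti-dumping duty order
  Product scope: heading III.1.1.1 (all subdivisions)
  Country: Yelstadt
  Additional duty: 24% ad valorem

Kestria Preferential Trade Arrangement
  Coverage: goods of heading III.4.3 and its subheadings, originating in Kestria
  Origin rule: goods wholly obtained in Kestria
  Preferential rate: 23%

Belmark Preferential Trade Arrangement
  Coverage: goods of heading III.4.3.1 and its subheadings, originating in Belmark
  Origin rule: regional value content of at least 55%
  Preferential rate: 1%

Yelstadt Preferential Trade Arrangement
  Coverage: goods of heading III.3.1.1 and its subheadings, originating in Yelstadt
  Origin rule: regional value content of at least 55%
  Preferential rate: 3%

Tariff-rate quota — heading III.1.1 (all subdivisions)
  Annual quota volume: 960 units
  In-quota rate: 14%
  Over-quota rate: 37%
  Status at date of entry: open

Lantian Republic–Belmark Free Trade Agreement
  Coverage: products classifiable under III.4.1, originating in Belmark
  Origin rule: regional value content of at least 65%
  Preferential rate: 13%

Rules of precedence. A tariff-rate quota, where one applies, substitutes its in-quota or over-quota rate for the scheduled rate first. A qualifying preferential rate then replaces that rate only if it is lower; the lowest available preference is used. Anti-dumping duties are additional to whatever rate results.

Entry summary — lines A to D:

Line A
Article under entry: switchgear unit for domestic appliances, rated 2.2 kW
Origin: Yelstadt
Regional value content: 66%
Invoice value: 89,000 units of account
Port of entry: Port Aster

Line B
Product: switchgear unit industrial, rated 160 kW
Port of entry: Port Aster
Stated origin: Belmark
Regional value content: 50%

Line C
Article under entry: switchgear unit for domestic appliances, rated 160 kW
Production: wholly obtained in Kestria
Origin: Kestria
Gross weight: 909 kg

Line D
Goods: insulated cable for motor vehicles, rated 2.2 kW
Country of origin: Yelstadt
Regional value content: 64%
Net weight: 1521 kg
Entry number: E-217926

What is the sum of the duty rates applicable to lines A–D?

Line A: switchgear unit → III.4; rated 2.2 kW → III.4.1; for domestic appliances → III.4.1.2. Scheduled 28%. Yelstadt agreement on III.3.1.1: III.4.1.2 not covered. → 28%.
Line B: switchgear unit → III.4; rated 160 kW → III.4.3; industrial → III.4.3.2. Scheduled 22%. Belmark agreement on III.4.3.1: III.4.3.2 not covered; Belmark agreement on III.4.1: III.4.3.2 not covered. → 22%.
Line C: switchgear unit → III.4; rated 160 kW → III.4.3; for domestic appliances → III.4.3.3. Scheduled 19%. Kestria agreement on III.4.3: wholly obtained → 23% available; preference 23% not lower than 19% → no reduction. → 19%.
Line D: insulated cable → III.3; rated 2.2 kW → III.3.3; for motor vehicles → III.3.3.2. Scheduled 2%. Yelstadt agreement on III.3.1.1: III.3.3.2 not covered. → 2%.
Sum: 28% + 22% + 19% + 2% = 71%.

71%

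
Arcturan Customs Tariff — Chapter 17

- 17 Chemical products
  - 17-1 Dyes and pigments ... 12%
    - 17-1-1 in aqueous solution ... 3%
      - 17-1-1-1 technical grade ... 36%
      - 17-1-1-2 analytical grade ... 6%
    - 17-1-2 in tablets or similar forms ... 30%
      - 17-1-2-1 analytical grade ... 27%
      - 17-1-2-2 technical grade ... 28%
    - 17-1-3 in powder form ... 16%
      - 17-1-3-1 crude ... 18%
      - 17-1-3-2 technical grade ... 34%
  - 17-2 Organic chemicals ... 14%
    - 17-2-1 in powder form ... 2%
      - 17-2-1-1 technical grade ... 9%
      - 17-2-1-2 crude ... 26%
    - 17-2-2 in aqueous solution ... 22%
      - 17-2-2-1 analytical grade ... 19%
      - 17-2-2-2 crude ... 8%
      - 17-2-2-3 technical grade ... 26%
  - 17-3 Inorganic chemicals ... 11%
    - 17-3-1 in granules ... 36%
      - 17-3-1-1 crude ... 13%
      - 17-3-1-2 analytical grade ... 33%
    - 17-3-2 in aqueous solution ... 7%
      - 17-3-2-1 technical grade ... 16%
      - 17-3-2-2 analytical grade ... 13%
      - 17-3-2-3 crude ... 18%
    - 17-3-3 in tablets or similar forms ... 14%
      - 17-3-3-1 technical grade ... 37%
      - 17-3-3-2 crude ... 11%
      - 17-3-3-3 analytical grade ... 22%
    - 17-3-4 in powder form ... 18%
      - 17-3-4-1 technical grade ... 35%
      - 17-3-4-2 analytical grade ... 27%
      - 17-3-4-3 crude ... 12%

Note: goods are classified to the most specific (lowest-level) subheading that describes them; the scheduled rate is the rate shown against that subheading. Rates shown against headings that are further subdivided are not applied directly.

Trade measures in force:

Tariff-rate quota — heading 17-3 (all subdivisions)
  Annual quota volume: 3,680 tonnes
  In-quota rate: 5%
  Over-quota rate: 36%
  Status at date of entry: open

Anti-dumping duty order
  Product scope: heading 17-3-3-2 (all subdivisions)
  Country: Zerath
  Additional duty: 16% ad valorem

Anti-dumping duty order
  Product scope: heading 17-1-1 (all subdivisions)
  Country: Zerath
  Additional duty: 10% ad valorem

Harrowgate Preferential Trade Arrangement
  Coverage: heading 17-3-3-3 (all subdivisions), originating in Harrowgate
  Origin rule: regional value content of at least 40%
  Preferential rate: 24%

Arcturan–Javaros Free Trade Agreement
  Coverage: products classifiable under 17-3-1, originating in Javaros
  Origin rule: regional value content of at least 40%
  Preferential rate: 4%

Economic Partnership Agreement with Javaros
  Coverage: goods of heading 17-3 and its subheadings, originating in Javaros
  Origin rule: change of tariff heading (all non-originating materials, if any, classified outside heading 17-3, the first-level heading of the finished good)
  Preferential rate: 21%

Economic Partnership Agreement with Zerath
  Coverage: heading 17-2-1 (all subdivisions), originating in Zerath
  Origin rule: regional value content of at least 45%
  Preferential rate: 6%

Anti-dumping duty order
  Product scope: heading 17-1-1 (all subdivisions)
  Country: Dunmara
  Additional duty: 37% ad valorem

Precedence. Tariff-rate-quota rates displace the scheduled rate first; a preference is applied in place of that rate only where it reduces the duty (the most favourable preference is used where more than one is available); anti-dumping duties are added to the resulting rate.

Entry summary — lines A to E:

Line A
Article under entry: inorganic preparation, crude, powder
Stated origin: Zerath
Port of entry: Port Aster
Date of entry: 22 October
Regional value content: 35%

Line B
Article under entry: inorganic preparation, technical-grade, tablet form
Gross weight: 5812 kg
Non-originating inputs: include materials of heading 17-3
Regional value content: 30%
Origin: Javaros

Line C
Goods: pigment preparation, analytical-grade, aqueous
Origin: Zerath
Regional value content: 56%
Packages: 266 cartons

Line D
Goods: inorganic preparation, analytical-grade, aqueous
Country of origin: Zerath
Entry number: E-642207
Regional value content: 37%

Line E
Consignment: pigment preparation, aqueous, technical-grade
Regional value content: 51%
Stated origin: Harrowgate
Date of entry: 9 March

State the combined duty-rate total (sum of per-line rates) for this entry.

67%

Line A: inorganic → 17-3; powder → 17-3-4; crude → 17-3-4-3. Scheduled 12%. quota on 17-3 open → in-quota 5%; Zerath agreement on 17-2-1: 17-3-4-3 not covered. → 5%.
Line B: inorganic → 17-3; tablet form → 17-3-3; technical-grade → 17-3-3-1. Scheduled 37%. quota on 17-3 open → in-quota 5%; Javaros agreement on 17-3-1: 17-3-3-1 not covered; Javaros agreement on 17-3: CTH not met. → 5%.
Line C: pigment → 17-1; aqueous → 17-1-1; analytical-grade → 17-1-1-2. Scheduled 6%. Zerath agreement on 17-2-1: 17-1-1-2 not covered; anti-dumping (Zerath, 17-1-1): +10%; total 6% + 10% = 16%. → 16%.
Line D: inorganic → 17-3; aqueous → 17-3-2; analytical-grade → 17-3-2-2. Scheduled 13%. quota on 17-3 open → in-quota 5%; Zerath agreement on 17-2-1: 17-3-2-2 not covered. → 5%.
Line E: pigment → 17-1; aqueous → 17-1-1; technical-grade → 17-1-1-1. Scheduled 36%. Harrowgate agreement on 17-3-3-3: 17-1-1-1 not covered. → 36%.
Sum: 5% + 5% + 16% + 5% + 36% = 67%.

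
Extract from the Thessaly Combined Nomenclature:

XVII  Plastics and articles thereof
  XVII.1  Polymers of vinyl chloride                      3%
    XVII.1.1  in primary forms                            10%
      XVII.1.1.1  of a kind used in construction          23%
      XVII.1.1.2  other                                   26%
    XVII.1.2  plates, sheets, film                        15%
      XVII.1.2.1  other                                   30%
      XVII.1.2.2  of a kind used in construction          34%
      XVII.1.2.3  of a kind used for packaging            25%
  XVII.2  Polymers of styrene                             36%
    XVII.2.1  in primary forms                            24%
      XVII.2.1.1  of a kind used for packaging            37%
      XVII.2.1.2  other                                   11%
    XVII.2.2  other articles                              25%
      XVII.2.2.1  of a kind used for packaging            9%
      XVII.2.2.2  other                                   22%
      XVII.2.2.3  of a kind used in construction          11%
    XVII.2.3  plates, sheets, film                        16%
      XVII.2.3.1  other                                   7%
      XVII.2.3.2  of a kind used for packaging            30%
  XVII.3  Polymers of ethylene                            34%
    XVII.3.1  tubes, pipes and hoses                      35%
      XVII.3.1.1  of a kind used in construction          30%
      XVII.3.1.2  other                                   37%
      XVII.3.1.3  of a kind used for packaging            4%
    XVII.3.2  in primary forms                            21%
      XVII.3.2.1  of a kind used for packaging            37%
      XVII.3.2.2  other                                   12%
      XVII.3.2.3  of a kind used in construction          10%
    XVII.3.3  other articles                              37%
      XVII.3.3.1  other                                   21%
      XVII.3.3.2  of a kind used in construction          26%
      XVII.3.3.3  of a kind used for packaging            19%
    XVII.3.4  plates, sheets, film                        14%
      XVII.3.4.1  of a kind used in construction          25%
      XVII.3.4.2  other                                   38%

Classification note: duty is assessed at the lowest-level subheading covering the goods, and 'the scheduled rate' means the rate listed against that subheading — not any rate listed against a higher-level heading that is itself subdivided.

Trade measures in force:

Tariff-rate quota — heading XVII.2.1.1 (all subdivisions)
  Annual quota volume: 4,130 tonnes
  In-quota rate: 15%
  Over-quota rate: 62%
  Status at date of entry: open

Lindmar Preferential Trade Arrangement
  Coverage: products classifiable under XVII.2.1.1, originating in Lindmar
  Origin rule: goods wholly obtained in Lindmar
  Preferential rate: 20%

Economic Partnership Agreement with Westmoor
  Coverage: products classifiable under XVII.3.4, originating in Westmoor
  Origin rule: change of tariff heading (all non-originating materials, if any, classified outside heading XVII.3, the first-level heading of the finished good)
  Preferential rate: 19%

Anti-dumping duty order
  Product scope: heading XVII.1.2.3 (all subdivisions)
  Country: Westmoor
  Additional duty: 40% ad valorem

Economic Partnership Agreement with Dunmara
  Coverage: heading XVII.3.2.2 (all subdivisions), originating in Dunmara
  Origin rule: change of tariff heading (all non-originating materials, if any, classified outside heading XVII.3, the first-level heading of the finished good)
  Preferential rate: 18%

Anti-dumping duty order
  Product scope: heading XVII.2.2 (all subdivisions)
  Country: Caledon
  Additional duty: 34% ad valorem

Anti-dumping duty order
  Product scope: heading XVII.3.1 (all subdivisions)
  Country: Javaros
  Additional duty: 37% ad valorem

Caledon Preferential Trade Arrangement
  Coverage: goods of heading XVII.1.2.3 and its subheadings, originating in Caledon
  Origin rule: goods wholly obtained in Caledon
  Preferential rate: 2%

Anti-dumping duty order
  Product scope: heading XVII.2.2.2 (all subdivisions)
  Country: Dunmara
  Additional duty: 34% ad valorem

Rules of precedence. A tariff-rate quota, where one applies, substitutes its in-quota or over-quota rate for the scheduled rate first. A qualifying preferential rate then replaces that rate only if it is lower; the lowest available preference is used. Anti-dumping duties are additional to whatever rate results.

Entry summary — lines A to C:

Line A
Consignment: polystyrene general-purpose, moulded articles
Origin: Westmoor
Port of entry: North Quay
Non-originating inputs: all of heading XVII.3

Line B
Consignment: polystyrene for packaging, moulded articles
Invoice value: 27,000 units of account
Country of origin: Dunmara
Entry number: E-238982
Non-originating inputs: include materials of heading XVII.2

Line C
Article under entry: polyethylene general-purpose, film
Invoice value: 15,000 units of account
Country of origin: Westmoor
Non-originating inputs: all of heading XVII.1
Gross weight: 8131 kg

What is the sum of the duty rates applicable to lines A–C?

50%

Line A: polystyrene → XVII.2; moulded articles → XVII.2.2; general-purpose → XVII.2.2.2. Scheduled 22%. Westmoor agreement on XVII.3.4: XVII.2.2.2 not covered. → 22%.
Line B: polystyrene → XVII.2; moulded articles → XVII.2.2; for packaging → XVII.2.2.1. Scheduled 9%. Dunmara agreement on XVII.3.2.2: XVII.2.2.1 not covered. → 9%.
Line C: polyethylene → XVII.3; film → XVII.3.4; general-purpose → XVII.3.4.2. Scheduled 38%. Westmoor agreement on XVII.3.4: CTH met → 19% available; preferential 19%. → 19%.
Sum: 22% + 9% + 19% = 50%.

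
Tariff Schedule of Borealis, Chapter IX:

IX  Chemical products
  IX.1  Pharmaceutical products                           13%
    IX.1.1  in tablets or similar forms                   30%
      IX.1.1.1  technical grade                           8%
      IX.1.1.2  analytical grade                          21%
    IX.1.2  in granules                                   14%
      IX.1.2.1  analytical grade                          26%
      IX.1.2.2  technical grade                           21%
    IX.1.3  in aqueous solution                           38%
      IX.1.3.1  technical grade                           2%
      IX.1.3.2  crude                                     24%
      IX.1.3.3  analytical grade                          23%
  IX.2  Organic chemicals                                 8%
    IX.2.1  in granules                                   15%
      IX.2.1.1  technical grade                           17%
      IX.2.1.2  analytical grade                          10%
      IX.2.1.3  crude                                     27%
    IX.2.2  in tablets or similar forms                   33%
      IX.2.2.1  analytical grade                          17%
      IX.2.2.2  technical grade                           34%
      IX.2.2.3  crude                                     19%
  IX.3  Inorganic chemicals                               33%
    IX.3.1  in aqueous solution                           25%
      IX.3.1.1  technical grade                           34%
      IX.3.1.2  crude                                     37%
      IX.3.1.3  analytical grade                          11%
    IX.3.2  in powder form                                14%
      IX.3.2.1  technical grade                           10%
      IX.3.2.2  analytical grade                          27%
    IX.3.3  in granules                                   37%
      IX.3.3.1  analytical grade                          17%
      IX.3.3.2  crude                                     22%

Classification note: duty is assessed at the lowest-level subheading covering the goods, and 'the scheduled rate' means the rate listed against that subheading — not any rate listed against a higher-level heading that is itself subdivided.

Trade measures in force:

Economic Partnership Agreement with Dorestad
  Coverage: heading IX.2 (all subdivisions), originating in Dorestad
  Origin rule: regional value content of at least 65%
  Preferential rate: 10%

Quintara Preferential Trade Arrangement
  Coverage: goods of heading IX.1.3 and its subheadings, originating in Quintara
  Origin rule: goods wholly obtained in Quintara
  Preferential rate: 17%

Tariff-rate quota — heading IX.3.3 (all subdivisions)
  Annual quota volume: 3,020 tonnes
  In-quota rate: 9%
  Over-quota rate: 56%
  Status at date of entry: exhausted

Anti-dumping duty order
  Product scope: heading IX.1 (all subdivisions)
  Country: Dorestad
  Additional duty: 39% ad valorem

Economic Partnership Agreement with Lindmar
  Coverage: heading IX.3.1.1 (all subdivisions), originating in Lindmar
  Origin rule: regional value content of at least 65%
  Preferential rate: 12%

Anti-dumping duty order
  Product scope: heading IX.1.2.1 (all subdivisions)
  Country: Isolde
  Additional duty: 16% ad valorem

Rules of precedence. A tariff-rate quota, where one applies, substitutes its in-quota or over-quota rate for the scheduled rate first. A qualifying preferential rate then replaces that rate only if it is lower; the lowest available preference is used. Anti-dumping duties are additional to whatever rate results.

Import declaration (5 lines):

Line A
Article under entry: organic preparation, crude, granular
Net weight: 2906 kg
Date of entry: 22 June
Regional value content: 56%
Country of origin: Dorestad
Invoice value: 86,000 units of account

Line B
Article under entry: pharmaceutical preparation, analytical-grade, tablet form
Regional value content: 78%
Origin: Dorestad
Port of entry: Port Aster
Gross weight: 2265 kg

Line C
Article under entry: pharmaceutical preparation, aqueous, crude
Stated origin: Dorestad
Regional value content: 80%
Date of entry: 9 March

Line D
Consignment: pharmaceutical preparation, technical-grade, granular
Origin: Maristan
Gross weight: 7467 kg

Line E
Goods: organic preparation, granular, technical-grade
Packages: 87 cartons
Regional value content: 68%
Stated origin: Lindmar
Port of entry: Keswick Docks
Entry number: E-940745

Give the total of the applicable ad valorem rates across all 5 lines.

Line A: organic → IX.2; granular → IX.2.1; crude → IX.2.1.3. Scheduled 27%. Dorestad agreement on IX.2: RVC < 65%. → 27%.
Line B: pharmaceutical → IX.1; tablet form → IX.1.1; analytical-grade → IX.1.1.2. Scheduled 21%. Dorestad agreement on IX.2: IX.1.1.2 not covered; anti-dumping (Dorestad, IX.1): +39%; total 21% + 39% = 60%. → 60%.
Line C: pharmaceutical → IX.1; aqueous → IX.1.3; crude → IX.1.3.2. Scheduled 24%. Dorestad agreement on IX.2: IX.1.3.2 not covered; anti-dumping (Dorestad, IX.1): +39%; total 24% + 39% = 63%. → 63%.
Line D: pharmaceutical → IX.1; granular → IX.1.2; technical-grade → IX.1.2.2. Scheduled 21%. No special measure applies. → 21%.
Line E: organic → IX.2; granular → IX.2.1; technical-grade → IX.2.1.1. Scheduled 17%. Lindmar agreement on IX.3.1.1: IX.2.1.1 not covered. → 17%.
Sum: 27% + 60% + 63% + 21% + 17% = 188%.

188%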